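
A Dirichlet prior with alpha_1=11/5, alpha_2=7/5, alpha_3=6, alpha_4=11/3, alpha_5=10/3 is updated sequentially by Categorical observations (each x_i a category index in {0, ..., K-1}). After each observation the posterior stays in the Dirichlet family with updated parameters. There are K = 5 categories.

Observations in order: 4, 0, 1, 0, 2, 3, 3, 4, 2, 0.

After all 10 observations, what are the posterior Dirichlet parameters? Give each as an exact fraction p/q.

obs 1: x=4 → posterior Dirichlet(11/5, 7/5, 6, 11/3, 13/3)
obs 2: x=0 → posterior Dirichlet(16/5, 7/5, 6, 11/3, 13/3)
obs 3: x=1 → posterior Dirichlet(16/5, 12/5, 6, 11/3, 13/3)
obs 4: x=0 → posterior Dirichlet(21/5, 12/5, 6, 11/3, 13/3)
obs 5: x=2 → posterior Dirichlet(21/5, 12/5, 7, 11/3, 13/3)
obs 6: x=3 → posterior Dirichlet(21/5, 12/5, 7, 14/3, 13/3)
obs 7: x=3 → posterior Dirichlet(21/5, 12/5, 7, 17/3, 13/3)
obs 8: x=4 → posterior Dirichlet(21/5, 12/5, 7, 17/3, 16/3)
obs 9: x=2 → posterior Dirichlet(21/5, 12/5, 8, 17/3, 16/3)
obs 10: x=0 → posterior Dirichlet(26/5, 12/5, 8, 17/3, 16/3)

alpha_1=26/5, alpha_2=12/5, alpha_3=8, alpha_4=17/3, alpha_5=16/3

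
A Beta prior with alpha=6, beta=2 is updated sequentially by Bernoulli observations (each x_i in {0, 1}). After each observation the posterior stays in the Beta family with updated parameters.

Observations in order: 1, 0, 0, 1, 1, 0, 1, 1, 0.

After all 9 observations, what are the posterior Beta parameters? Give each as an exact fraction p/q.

alpha=11, beta=6

obs 1: x=1 → posterior Beta(7, 2)
obs 2: x=0 → posterior Beta(7, 3)
obs 3: x=0 → posterior Beta(7, 4)
obs 4: x=1 → posterior Beta(8, 4)
obs 5: x=1 → posterior Beta(9, 4)
obs 6: x=0 → posterior Beta(9, 5)
obs 7: x=1 → posterior Beta(10, 5)
obs 8: x=1 → posterior Beta(11, 5)
obs 9: x=0 → posterior Beta(11, 6)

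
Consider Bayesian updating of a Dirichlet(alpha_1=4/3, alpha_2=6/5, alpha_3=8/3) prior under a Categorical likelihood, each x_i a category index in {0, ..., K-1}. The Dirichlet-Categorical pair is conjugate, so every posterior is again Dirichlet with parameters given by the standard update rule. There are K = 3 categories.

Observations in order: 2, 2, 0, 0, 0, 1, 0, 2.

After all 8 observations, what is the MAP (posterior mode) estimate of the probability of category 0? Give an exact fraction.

obs 1: x=2 → posterior Dirichlet(4/3, 6/5, 11/3)
obs 2: x=2 → posterior Dirichlet(4/3, 6/5, 14/3)
obs 3: x=0 → posterior Dirichlet(7/3, 6/5, 14/3)
obs 4: x=0 → posterior Dirichlet(10/3, 6/5, 14/3)
obs 5: x=0 → posterior Dirichlet(13/3, 6/5, 14/3)
obs 6: x=1 → posterior Dirichlet(13/3, 11/5, 14/3)
obs 7: x=0 → posterior Dirichlet(16/3, 11/5, 14/3)
obs 8: x=2 → posterior Dirichlet(16/3, 11/5, 17/3)

65/153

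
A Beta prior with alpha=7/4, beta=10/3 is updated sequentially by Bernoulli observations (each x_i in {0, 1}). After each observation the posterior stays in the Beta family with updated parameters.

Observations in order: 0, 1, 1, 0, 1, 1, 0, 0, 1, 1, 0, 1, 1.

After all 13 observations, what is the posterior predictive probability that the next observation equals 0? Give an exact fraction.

obs 1: x=0 → posterior Beta(7/4, 13/3)
obs 2: x=1 → posterior Beta(11/4, 13/3)
obs 3: x=1 → posterior Beta(15/4, 13/3)
obs 4: x=0 → posterior Beta(15/4, 16/3)
obs 5: x=1 → posterior Beta(19/4, 16/3)
obs 6: x=1 → posterior Beta(23/4, 16/3)
obs 7: x=0 → posterior Beta(23/4, 19/3)
obs 8: x=0 → posterior Beta(23/4, 22/3)
obs 9: x=1 → posterior Beta(27/4, 22/3)
obs 10: x=1 → posterior Beta(31/4, 22/3)
obs 11: x=0 → posterior Beta(31/4, 25/3)
obs 12: x=1 → posterior Beta(35/4, 25/3)
obs 13: x=1 → posterior Beta(39/4, 25/3)

100/217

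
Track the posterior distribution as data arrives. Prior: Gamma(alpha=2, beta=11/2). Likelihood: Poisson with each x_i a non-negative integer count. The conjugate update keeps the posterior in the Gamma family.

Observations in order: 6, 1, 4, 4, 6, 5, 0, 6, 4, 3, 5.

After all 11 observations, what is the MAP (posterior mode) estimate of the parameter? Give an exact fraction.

30/11

obs 1: x=6 → posterior Gamma(8, 13/2)
obs 2: x=1 → posterior Gamma(9, 15/2)
obs 3: x=4 → posterior Gamma(13, 17/2)
obs 4: x=4 → posterior Gamma(17, 19/2)
obs 5: x=6 → posterior Gamma(23, 21/2)
obs 6: x=5 → posterior Gamma(28, 23/2)
obs 7: x=0 → posterior Gamma(28, 25/2)
obs 8: x=6 → posterior Gamma(34, 27/2)
obs 9: x=4 → posterior Gamma(38, 29/2)
obs 10: x=3 → posterior Gamma(41, 31/2)
obs 11: x=5 → posterior Gamma(46, 33/2)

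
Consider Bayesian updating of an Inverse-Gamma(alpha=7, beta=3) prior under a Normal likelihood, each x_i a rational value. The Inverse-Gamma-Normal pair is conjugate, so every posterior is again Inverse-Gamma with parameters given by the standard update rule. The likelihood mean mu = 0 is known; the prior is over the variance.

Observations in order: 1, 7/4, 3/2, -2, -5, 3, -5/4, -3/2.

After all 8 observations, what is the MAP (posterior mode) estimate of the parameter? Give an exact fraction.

433/192

obs 1: x=1 → posterior Inverse-Gamma(15/2, 7/2)
obs 2: x=7/4 → posterior Inverse-Gamma(8, 161/32)
obs 3: x=3/2 → posterior Inverse-Gamma(17/2, 197/32)
obs 4: x=-2 → posterior Inverse-Gamma(9, 261/32)
obs 5: x=-5 → posterior Inverse-Gamma(19/2, 661/32)
obs 6: x=3 → posterior Inverse-Gamma(10, 805/32)
obs 7: x=-5/4 → posterior Inverse-Gamma(21/2, 415/16)
obs 8: x=-3/2 → posterior Inverse-Gamma(11, 433/16)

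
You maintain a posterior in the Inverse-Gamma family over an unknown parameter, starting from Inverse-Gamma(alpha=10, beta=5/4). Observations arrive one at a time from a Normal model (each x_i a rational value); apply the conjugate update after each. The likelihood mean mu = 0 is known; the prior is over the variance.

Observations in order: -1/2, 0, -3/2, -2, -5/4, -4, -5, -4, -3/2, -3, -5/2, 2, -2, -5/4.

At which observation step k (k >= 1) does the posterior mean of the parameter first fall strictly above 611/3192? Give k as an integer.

k = 3

obs 1: x=-1/2 → posterior Inverse-Gamma(21/2, 11/8)
obs 2: x=0 → posterior Inverse-Gamma(11, 11/8)
obs 3: x=-3/2 → posterior Inverse-Gamma(23/2, 5/2)
obs 4: x=-2 → posterior Inverse-Gamma(12, 9/2)
obs 5: x=-5/4 → posterior Inverse-Gamma(25/2, 169/32)
obs 6: x=-4 → posterior Inverse-Gamma(13, 425/32)
obs 7: x=-5 → posterior Inverse-Gamma(27/2, 825/32)
obs 8: x=-4 → posterior Inverse-Gamma(14, 1081/32)
obs 9: x=-3/2 → posterior Inverse-Gamma(29/2, 1117/32)
obs 10: x=-3 → posterior Inverse-Gamma(15, 1261/32)
obs 11: x=-5/2 → posterior Inverse-Gamma(31/2, 1361/32)
obs 12: x=2 → posterior Inverse-Gamma(16, 1425/32)
obs 13: x=-2 → posterior Inverse-Gamma(33/2, 1489/32)
obs 14: x=-5/4 → posterior Inverse-Gamma(17, 757/16)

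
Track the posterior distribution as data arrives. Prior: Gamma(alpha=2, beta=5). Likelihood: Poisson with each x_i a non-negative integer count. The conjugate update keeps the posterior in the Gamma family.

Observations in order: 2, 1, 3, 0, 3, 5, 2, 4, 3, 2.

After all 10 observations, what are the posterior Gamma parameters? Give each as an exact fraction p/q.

obs 1: x=2 → posterior Gamma(4, 6)
obs 2: x=1 → posterior Gamma(5, 7)
obs 3: x=3 → posterior Gamma(8, 8)
obs 4: x=0 → posterior Gamma(8, 9)
obs 5: x=3 → posterior Gamma(11, 10)
obs 6: x=5 → posterior Gamma(16, 11)
obs 7: x=2 → posterior Gamma(18, 12)
obs 8: x=4 → posterior Gamma(22, 13)
obs 9: x=3 → posterior Gamma(25, 14)
obs 10: x=2 → posterior Gamma(27, 15)

alpha=27, beta=15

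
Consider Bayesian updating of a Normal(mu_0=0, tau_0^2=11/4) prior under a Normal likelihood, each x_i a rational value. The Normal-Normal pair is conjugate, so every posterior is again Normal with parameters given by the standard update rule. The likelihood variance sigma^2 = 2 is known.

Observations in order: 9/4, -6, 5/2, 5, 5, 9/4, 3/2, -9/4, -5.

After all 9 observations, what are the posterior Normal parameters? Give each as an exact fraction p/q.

mu_0=231/428, tau_0^2=22/107

obs 1: x=9/4 → posterior Normal(99/76, 22/19)
obs 2: x=-6 → posterior Normal(-11/8, 11/15)
obs 3: x=5/2 → posterior Normal(-55/164, 22/41)
obs 4: x=5 → posterior Normal(165/208, 11/26)
obs 5: x=5 → posterior Normal(55/36, 22/63)
obs 6: x=9/4 → posterior Normal(121/74, 11/37)
obs 7: x=3/2 → posterior Normal(55/34, 22/85)
obs 8: x=-9/4 → posterior Normal(451/384, 11/48)
obs 9: x=-5 → posterior Normal(231/428, 22/107)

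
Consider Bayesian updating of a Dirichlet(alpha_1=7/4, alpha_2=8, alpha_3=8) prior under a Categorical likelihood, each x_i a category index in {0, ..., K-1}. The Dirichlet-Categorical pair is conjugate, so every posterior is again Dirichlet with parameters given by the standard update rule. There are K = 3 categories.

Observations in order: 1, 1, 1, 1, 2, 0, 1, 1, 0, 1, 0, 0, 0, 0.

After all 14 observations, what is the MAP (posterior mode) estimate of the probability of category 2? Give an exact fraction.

obs 1: x=1 → posterior Dirichlet(7/4, 9, 8)
obs 2: x=1 → posterior Dirichlet(7/4, 10, 8)
obs 3: x=1 → posterior Dirichlet(7/4, 11, 8)
obs 4: x=1 → posterior Dirichlet(7/4, 12, 8)
obs 5: x=2 → posterior Dirichlet(7/4, 12, 9)
obs 6: x=0 → posterior Dirichlet(11/4, 12, 9)
obs 7: x=1 → posterior Dirichlet(11/4, 13, 9)
obs 8: x=1 → posterior Dirichlet(11/4, 14, 9)
obs 9: x=0 → posterior Dirichlet(15/4, 14, 9)
obs 10: x=1 → posterior Dirichlet(15/4, 15, 9)
obs 11: x=0 → posterior Dirichlet(19/4, 15, 9)
obs 12: x=0 → posterior Dirichlet(23/4, 15, 9)
obs 13: x=0 → posterior Dirichlet(27/4, 15, 9)
obs 14: x=0 → posterior Dirichlet(31/4, 15, 9)

32/115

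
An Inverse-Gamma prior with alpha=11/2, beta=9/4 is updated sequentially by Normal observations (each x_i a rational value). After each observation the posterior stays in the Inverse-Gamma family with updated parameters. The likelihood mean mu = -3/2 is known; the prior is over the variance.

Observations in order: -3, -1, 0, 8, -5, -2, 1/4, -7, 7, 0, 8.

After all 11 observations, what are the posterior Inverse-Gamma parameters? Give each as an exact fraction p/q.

alpha=11, beta=4961/32

obs 1: x=-3 → posterior Inverse-Gamma(6, 27/8)
obs 2: x=-1 → posterior Inverse-Gamma(13/2, 7/2)
obs 3: x=0 → posterior Inverse-Gamma(7, 37/8)
obs 4: x=8 → posterior Inverse-Gamma(15/2, 199/4)
obs 5: x=-5 → posterior Inverse-Gamma(8, 447/8)
obs 6: x=-2 → posterior Inverse-Gamma(17/2, 56)
obs 7: x=1/4 → posterior Inverse-Gamma(9, 1841/32)
obs 8: x=-7 → posterior Inverse-Gamma(19/2, 2325/32)
obs 9: x=7 → posterior Inverse-Gamma(10, 3481/32)
obs 10: x=0 → posterior Inverse-Gamma(21/2, 3517/32)
obs 11: x=8 → posterior Inverse-Gamma(11, 4961/32)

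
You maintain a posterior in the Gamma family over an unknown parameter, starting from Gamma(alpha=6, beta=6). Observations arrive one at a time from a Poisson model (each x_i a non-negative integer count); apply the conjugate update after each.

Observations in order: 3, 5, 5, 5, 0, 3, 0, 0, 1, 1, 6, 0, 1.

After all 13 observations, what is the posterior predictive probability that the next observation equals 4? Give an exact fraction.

891806885340337181302157848674794750885321229393531/10995116277760000000000000000000000000000000000000000

obs 1: x=3 → posterior Gamma(9, 7)
obs 2: x=5 → posterior Gamma(14, 8)
obs 3: x=5 → posterior Gamma(19, 9)
obs 4: x=5 → posterior Gamma(24, 10)
obs 5: x=0 → posterior Gamma(24, 11)
obs 6: x=3 → posterior Gamma(27, 12)
obs 7: x=0 → posterior Gamma(27, 13)
obs 8: x=0 → posterior Gamma(27, 14)
obs 9: x=1 → posterior Gamma(28, 15)
obs 10: x=1 → posterior Gamma(29, 16)
obs 11: x=6 → posterior Gamma(35, 17)
obs 12: x=0 → posterior Gamma(35, 18)
obs 13: x=1 → posterior Gamma(36, 19)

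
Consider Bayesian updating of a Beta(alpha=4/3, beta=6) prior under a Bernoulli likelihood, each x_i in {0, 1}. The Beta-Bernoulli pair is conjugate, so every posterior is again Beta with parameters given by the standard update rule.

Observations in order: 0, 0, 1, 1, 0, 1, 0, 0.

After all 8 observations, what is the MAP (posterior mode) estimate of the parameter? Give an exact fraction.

obs 1: x=0 → posterior Beta(4/3, 7)
obs 2: x=0 → posterior Beta(4/3, 8)
obs 3: x=1 → posterior Beta(7/3, 8)
obs 4: x=1 → posterior Beta(10/3, 8)
obs 5: x=0 → posterior Beta(10/3, 9)
obs 6: x=1 → posterior Beta(13/3, 9)
obs 7: x=0 → posterior Beta(13/3, 10)
obs 8: x=0 → posterior Beta(13/3, 11)

1/4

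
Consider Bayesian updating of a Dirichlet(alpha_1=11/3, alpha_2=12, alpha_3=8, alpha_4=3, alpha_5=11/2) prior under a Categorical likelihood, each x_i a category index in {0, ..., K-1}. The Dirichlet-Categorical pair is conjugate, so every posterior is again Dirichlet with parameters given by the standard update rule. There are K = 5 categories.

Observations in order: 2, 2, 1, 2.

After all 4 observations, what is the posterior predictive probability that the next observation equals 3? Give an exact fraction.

18/217

obs 1: x=2 → posterior Dirichlet(11/3, 12, 9, 3, 11/2)
obs 2: x=2 → posterior Dirichlet(11/3, 12, 10, 3, 11/2)
obs 3: x=1 → posterior Dirichlet(11/3, 13, 10, 3, 11/2)
obs 4: x=2 → posterior Dirichlet(11/3, 13, 11, 3, 11/2)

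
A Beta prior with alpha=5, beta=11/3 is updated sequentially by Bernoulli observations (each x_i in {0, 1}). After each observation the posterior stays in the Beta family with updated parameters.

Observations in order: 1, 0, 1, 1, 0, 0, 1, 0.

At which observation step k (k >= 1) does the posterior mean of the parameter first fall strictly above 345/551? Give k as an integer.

k = 4

obs 1: x=1 → posterior Beta(6, 11/3)
obs 2: x=0 → posterior Beta(6, 14/3)
obs 3: x=1 → posterior Beta(7, 14/3)
obs 4: x=1 → posterior Beta(8, 14/3)
obs 5: x=0 → posterior Beta(8, 17/3)
obs 6: x=0 → posterior Beta(8, 20/3)
obs 7: x=1 → posterior Beta(9, 20/3)
obs 8: x=0 → posterior Beta(9, 23/3)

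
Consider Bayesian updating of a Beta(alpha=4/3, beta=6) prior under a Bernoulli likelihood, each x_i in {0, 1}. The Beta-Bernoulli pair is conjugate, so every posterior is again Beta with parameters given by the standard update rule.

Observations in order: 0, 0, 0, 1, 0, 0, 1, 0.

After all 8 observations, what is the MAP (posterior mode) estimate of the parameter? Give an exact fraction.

7/40

obs 1: x=0 → posterior Beta(4/3, 7)
obs 2: x=0 → posterior Beta(4/3, 8)
obs 3: x=0 → posterior Beta(4/3, 9)
obs 4: x=1 → posterior Beta(7/3, 9)
obs 5: x=0 → posterior Beta(7/3, 10)
obs 6: x=0 → posterior Beta(7/3, 11)
obs 7: x=1 → posterior Beta(10/3, 11)
obs 8: x=0 → posterior Beta(10/3, 12)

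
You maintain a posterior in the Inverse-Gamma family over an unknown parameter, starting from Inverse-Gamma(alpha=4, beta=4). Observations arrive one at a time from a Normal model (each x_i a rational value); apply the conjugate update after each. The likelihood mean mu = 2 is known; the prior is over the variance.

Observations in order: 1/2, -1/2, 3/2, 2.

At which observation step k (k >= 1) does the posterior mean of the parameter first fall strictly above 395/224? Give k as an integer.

obs 1: x=1/2 → posterior Inverse-Gamma(9/2, 41/8)
obs 2: x=-1/2 → posterior Inverse-Gamma(5, 33/4)
obs 3: x=3/2 → posterior Inverse-Gamma(11/2, 67/8)
obs 4: x=2 → posterior Inverse-Gamma(6, 67/8)

k = 2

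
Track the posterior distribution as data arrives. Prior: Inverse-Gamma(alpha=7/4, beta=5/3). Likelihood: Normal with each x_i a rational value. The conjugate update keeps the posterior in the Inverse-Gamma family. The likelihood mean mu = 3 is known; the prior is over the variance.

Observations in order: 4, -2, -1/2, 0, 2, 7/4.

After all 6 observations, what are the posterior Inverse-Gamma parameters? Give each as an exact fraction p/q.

alpha=19/4, beta=2551/96

obs 1: x=4 → posterior Inverse-Gamma(9/4, 13/6)
obs 2: x=-2 → posterior Inverse-Gamma(11/4, 44/3)
obs 3: x=-1/2 → posterior Inverse-Gamma(13/4, 499/24)
obs 4: x=0 → posterior Inverse-Gamma(15/4, 607/24)
obs 5: x=2 → posterior Inverse-Gamma(17/4, 619/24)
obs 6: x=7/4 → posterior Inverse-Gamma(19/4, 2551/96)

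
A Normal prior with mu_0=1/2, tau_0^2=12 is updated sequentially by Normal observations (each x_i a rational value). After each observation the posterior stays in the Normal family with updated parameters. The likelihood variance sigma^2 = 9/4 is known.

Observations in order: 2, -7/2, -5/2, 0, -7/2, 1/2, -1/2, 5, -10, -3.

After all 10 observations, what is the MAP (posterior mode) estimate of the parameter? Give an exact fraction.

-493/326

obs 1: x=2 → posterior Normal(67/38, 36/19)
obs 2: x=-7/2 → posterior Normal(-9/14, 36/35)
obs 3: x=-5/2 → posterior Normal(-125/102, 12/17)
obs 4: x=0 → posterior Normal(-125/134, 36/67)
obs 5: x=-7/2 → posterior Normal(-237/166, 36/83)
obs 6: x=1/2 → posterior Normal(-221/198, 4/11)
obs 7: x=-1/2 → posterior Normal(-237/230, 36/115)
obs 8: x=5 → posterior Normal(-77/262, 36/131)
obs 9: x=-10 → posterior Normal(-397/294, 12/49)
obs 10: x=-3 → posterior Normal(-493/326, 36/163)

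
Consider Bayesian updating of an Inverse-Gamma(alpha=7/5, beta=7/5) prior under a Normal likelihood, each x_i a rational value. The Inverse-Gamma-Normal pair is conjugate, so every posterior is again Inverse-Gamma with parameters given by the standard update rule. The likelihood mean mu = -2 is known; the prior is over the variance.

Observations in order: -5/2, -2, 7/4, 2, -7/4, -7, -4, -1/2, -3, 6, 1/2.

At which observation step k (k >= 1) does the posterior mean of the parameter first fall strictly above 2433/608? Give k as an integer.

k = 3

obs 1: x=-5/2 → posterior Inverse-Gamma(19/10, 61/40)
obs 2: x=-2 → posterior Inverse-Gamma(12/5, 61/40)
obs 3: x=7/4 → posterior Inverse-Gamma(29/10, 1369/160)
obs 4: x=2 → posterior Inverse-Gamma(17/5, 2649/160)
obs 5: x=-7/4 → posterior Inverse-Gamma(39/10, 1327/80)
obs 6: x=-7 → posterior Inverse-Gamma(22/5, 2327/80)
obs 7: x=-4 → posterior Inverse-Gamma(49/10, 2487/80)
obs 8: x=-1/2 → posterior Inverse-Gamma(27/5, 2577/80)
obs 9: x=-3 → posterior Inverse-Gamma(59/10, 2617/80)
obs 10: x=6 → posterior Inverse-Gamma(32/5, 5177/80)
obs 11: x=1/2 → posterior Inverse-Gamma(69/10, 5427/80)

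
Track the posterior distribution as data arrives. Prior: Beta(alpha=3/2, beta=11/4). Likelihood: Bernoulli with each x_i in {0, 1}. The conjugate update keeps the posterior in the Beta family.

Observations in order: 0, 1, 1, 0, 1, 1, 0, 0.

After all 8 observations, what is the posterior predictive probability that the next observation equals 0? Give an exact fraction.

27/49

obs 1: x=0 → posterior Beta(3/2, 15/4)
obs 2: x=1 → posterior Beta(5/2, 15/4)
obs 3: x=1 → posterior Beta(7/2, 15/4)
obs 4: x=0 → posterior Beta(7/2, 19/4)
obs 5: x=1 → posterior Beta(9/2, 19/4)
obs 6: x=1 → posterior Beta(11/2, 19/4)
obs 7: x=0 → posterior Beta(11/2, 23/4)
obs 8: x=0 → posterior Beta(11/2, 27/4)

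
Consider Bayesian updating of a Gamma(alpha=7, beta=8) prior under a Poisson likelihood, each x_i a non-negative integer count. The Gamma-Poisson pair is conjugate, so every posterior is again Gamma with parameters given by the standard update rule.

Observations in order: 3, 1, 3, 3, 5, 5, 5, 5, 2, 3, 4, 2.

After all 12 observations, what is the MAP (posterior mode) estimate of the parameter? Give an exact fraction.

47/20

obs 1: x=3 → posterior Gamma(10, 9)
obs 2: x=1 → posterior Gamma(11, 10)
obs 3: x=3 → posterior Gamma(14, 11)
obs 4: x=3 → posterior Gamma(17, 12)
obs 5: x=5 → posterior Gamma(22, 13)
obs 6: x=5 → posterior Gamma(27, 14)
obs 7: x=5 → posterior Gamma(32, 15)
obs 8: x=5 → posterior Gamma(37, 16)
obs 9: x=2 → posterior Gamma(39, 17)
obs 10: x=3 → posterior Gamma(42, 18)
obs 11: x=4 → posterior Gamma(46, 19)
obs 12: x=2 → posterior Gamma(48, 20)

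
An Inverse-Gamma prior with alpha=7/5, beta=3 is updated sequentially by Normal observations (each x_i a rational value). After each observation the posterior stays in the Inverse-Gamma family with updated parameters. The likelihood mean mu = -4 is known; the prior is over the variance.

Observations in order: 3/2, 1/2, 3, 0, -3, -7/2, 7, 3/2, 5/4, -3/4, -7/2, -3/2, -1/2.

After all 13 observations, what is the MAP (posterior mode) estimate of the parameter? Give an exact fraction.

obs 1: x=3/2 → posterior Inverse-Gamma(19/10, 145/8)
obs 2: x=1/2 → posterior Inverse-Gamma(12/5, 113/4)
obs 3: x=3 → posterior Inverse-Gamma(29/10, 211/4)
obs 4: x=0 → posterior Inverse-Gamma(17/5, 243/4)
obs 5: x=-3 → posterior Inverse-Gamma(39/10, 245/4)
obs 6: x=-7/2 → posterior Inverse-Gamma(22/5, 491/8)
obs 7: x=7 → posterior Inverse-Gamma(49/10, 975/8)
obs 8: x=3/2 → posterior Inverse-Gamma(27/5, 137)
obs 9: x=5/4 → posterior Inverse-Gamma(59/10, 4825/32)
obs 10: x=-3/4 → posterior Inverse-Gamma(32/5, 2497/16)
obs 11: x=-7/2 → posterior Inverse-Gamma(69/10, 2499/16)
obs 12: x=-3/2 → posterior Inverse-Gamma(37/5, 2549/16)
obs 13: x=-1/2 → posterior Inverse-Gamma(79/10, 2647/16)

13235/712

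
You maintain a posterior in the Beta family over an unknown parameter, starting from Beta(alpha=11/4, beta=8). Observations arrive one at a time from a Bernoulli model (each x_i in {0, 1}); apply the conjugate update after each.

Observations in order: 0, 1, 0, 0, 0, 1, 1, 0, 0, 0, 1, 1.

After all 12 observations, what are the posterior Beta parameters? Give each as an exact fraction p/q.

alpha=31/4, beta=15

obs 1: x=0 → posterior Beta(11/4, 9)
obs 2: x=1 → posterior Beta(15/4, 9)
obs 3: x=0 → posterior Beta(15/4, 10)
obs 4: x=0 → posterior Beta(15/4, 11)
obs 5: x=0 → posterior Beta(15/4, 12)
obs 6: x=1 → posterior Beta(19/4, 12)
obs 7: x=1 → posterior Beta(23/4, 12)
obs 8: x=0 → posterior Beta(23/4, 13)
obs 9: x=0 → posterior Beta(23/4, 14)
obs 10: x=0 → posterior Beta(23/4, 15)
obs 11: x=1 → posterior Beta(27/4, 15)
obs 12: x=1 → posterior Beta(31/4, 15)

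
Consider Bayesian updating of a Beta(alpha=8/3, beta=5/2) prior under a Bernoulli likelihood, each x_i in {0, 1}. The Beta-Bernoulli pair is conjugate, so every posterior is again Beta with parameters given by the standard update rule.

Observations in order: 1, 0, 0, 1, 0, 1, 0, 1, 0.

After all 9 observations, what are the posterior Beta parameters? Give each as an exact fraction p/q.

obs 1: x=1 → posterior Beta(11/3, 5/2)
obs 2: x=0 → posterior Beta(11/3, 7/2)
obs 3: x=0 → posterior Beta(11/3, 9/2)
obs 4: x=1 → posterior Beta(14/3, 9/2)
obs 5: x=0 → posterior Beta(14/3, 11/2)
obs 6: x=1 → posterior Beta(17/3, 11/2)
obs 7: x=0 → posterior Beta(17/3, 13/2)
obs 8: x=1 → posterior Beta(20/3, 13/2)
obs 9: x=0 → posterior Beta(20/3, 15/2)

alpha=20/3, beta=15/2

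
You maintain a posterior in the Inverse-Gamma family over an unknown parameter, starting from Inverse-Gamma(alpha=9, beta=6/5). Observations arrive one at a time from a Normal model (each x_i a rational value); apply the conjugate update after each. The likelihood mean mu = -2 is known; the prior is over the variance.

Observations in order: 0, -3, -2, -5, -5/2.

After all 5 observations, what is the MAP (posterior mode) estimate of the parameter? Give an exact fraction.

obs 1: x=0 → posterior Inverse-Gamma(19/2, 16/5)
obs 2: x=-3 → posterior Inverse-Gamma(10, 37/10)
obs 3: x=-2 → posterior Inverse-Gamma(21/2, 37/10)
obs 4: x=-5 → posterior Inverse-Gamma(11, 41/5)
obs 5: x=-5/2 → posterior Inverse-Gamma(23/2, 333/40)

333/500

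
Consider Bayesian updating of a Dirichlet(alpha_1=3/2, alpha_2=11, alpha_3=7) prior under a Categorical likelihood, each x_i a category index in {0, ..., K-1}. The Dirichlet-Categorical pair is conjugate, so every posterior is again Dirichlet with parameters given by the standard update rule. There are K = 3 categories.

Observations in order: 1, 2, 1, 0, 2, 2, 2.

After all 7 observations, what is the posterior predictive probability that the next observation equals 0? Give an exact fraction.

obs 1: x=1 → posterior Dirichlet(3/2, 12, 7)
obs 2: x=2 → posterior Dirichlet(3/2, 12, 8)
obs 3: x=1 → posterior Dirichlet(3/2, 13, 8)
obs 4: x=0 → posterior Dirichlet(5/2, 13, 8)
obs 5: x=2 → posterior Dirichlet(5/2, 13, 9)
obs 6: x=2 → posterior Dirichlet(5/2, 13, 10)
obs 7: x=2 → posterior Dirichlet(5/2, 13, 11)

5/53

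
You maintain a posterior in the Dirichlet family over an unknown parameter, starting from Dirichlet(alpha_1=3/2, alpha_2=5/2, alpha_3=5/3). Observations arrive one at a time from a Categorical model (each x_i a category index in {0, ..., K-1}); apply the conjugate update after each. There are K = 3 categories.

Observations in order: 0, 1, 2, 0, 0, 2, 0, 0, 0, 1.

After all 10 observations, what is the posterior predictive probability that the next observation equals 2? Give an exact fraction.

11/47

obs 1: x=0 → posterior Dirichlet(5/2, 5/2, 5/3)
obs 2: x=1 → posterior Dirichlet(5/2, 7/2, 5/3)
obs 3: x=2 → posterior Dirichlet(5/2, 7/2, 8/3)
obs 4: x=0 → posterior Dirichlet(7/2, 7/2, 8/3)
obs 5: x=0 → posterior Dirichlet(9/2, 7/2, 8/3)
obs 6: x=2 → posterior Dirichlet(9/2, 7/2, 11/3)
obs 7: x=0 → posterior Dirichlet(11/2, 7/2, 11/3)
obs 8: x=0 → posterior Dirichlet(13/2, 7/2, 11/3)
obs 9: x=0 → posterior Dirichlet(15/2, 7/2, 11/3)
obs 10: x=1 → posterior Dirichlet(15/2, 9/2, 11/3)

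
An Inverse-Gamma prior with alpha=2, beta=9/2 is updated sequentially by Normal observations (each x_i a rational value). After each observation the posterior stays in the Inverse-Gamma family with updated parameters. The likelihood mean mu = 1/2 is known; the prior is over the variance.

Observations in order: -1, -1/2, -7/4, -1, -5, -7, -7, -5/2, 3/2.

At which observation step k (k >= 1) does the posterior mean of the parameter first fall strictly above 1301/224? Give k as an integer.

k = 5

obs 1: x=-1 → posterior Inverse-Gamma(5/2, 45/8)
obs 2: x=-1/2 → posterior Inverse-Gamma(3, 49/8)
obs 3: x=-7/4 → posterior Inverse-Gamma(7/2, 277/32)
obs 4: x=-1 → posterior Inverse-Gamma(4, 313/32)
obs 5: x=-5 → posterior Inverse-Gamma(9/2, 797/32)
obs 6: x=-7 → posterior Inverse-Gamma(5, 1697/32)
obs 7: x=-7 → posterior Inverse-Gamma(11/2, 2597/32)
obs 8: x=-5/2 → posterior Inverse-Gamma(6, 2741/32)
obs 9: x=3/2 → posterior Inverse-Gamma(13/2, 2757/32)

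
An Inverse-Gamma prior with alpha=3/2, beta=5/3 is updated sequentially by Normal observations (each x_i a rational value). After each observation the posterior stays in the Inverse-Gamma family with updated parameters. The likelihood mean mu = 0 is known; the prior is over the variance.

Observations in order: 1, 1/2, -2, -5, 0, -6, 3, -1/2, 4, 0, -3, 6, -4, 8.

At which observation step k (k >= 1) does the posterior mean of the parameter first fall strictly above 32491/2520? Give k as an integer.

k = 14

obs 1: x=1 → posterior Inverse-Gamma(2, 13/6)
obs 2: x=1/2 → posterior Inverse-Gamma(5/2, 55/24)
obs 3: x=-2 → posterior Inverse-Gamma(3, 103/24)
obs 4: x=-5 → posterior Inverse-Gamma(7/2, 403/24)
obs 5: x=0 → posterior Inverse-Gamma(4, 403/24)
obs 6: x=-6 → posterior Inverse-Gamma(9/2, 835/24)
obs 7: x=3 → posterior Inverse-Gamma(5, 943/24)
obs 8: x=-1/2 → posterior Inverse-Gamma(11/2, 473/12)
obs 9: x=4 → posterior Inverse-Gamma(6, 569/12)
obs 10: x=0 → posterior Inverse-Gamma(13/2, 569/12)
obs 11: x=-3 → posterior Inverse-Gamma(7, 623/12)
obs 12: x=6 → posterior Inverse-Gamma(15/2, 839/12)
obs 13: x=-4 → posterior Inverse-Gamma(8, 935/12)
obs 14: x=8 → posterior Inverse-Gamma(17/2, 1319/12)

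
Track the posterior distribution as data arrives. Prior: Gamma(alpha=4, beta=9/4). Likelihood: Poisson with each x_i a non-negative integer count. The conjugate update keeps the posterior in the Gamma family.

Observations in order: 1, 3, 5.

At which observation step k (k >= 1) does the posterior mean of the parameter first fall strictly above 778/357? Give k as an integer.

obs 1: x=1 → posterior Gamma(5, 13/4)
obs 2: x=3 → posterior Gamma(8, 17/4)
obs 3: x=5 → posterior Gamma(13, 21/4)

k = 3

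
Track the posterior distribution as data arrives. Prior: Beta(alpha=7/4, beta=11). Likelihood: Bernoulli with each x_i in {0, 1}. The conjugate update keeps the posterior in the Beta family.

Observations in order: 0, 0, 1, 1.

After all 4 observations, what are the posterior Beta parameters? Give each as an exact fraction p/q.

obs 1: x=0 → posterior Beta(7/4, 12)
obs 2: x=0 → posterior Beta(7/4, 13)
obs 3: x=1 → posterior Beta(11/4, 13)
obs 4: x=1 → posterior Beta(15/4, 13)

alpha=15/4, beta=13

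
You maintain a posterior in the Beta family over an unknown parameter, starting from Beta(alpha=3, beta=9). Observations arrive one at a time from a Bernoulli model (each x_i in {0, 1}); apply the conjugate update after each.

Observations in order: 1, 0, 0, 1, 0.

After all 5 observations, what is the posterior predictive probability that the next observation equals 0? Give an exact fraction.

12/17

obs 1: x=1 → posterior Beta(4, 9)
obs 2: x=0 → posterior Beta(4, 10)
obs 3: x=0 → posterior Beta(4, 11)
obs 4: x=1 → posterior Beta(5, 11)
obs 5: x=0 → posterior Beta(5, 12)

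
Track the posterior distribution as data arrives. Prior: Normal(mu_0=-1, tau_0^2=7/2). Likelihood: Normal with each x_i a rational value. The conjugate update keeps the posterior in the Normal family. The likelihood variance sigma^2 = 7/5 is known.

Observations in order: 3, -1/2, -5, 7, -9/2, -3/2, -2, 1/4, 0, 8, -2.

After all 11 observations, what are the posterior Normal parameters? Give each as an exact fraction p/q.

mu_0=47/228, tau_0^2=7/57

obs 1: x=3 → posterior Normal(13/7, 1)
obs 2: x=-1/2 → posterior Normal(7/8, 7/12)
obs 3: x=-5 → posterior Normal(-29/34, 7/17)
obs 4: x=7 → posterior Normal(41/44, 7/22)
obs 5: x=-9/2 → posterior Normal(-2/27, 7/27)
obs 6: x=-3/2 → posterior Normal(-19/64, 7/32)
obs 7: x=-2 → posterior Normal(-39/74, 7/37)
obs 8: x=1/4 → posterior Normal(-73/168, 1/6)
obs 9: x=0 → posterior Normal(-73/188, 7/47)
obs 10: x=8 → posterior Normal(87/208, 7/52)
obs 11: x=-2 → posterior Normal(47/228, 7/57)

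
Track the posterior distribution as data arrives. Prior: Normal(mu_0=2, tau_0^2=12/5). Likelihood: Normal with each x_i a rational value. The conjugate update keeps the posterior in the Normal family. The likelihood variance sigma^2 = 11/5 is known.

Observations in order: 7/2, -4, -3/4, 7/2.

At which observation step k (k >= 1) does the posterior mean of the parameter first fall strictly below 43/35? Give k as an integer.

k = 2

obs 1: x=7/2 → posterior Normal(64/23, 132/115)
obs 2: x=-4 → posterior Normal(16/35, 132/175)
obs 3: x=-3/4 → posterior Normal(7/47, 132/235)
obs 4: x=7/2 → posterior Normal(49/59, 132/295)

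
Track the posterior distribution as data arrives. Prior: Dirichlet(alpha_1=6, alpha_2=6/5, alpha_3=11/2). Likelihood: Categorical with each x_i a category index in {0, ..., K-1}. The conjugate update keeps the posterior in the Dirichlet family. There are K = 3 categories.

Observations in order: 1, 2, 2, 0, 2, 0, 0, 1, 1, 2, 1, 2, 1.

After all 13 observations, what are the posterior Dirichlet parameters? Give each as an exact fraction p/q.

alpha_1=9, alpha_2=31/5, alpha_3=21/2

obs 1: x=1 → posterior Dirichlet(6, 11/5, 11/2)
obs 2: x=2 → posterior Dirichlet(6, 11/5, 13/2)
obs 3: x=2 → posterior Dirichlet(6, 11/5, 15/2)
obs 4: x=0 → posterior Dirichlet(7, 11/5, 15/2)
obs 5: x=2 → posterior Dirichlet(7, 11/5, 17/2)
obs 6: x=0 → posterior Dirichlet(8, 11/5, 17/2)
obs 7: x=0 → posterior Dirichlet(9, 11/5, 17/2)
obs 8: x=1 → posterior Dirichlet(9, 16/5, 17/2)
obs 9: x=1 → posterior Dirichlet(9, 21/5, 17/2)
obs 10: x=2 → posterior Dirichlet(9, 21/5, 19/2)
obs 11: x=1 → posterior Dirichlet(9, 26/5, 19/2)
obs 12: x=2 → posterior Dirichlet(9, 26/5, 21/2)
obs 13: x=1 → posterior Dirichlet(9, 31/5, 21/2)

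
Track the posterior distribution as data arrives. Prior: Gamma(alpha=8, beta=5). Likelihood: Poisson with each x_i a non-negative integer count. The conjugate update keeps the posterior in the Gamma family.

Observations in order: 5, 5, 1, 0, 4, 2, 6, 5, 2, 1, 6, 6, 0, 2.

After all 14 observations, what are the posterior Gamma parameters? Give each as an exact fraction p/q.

obs 1: x=5 → posterior Gamma(13, 6)
obs 2: x=5 → posterior Gamma(18, 7)
obs 3: x=1 → posterior Gamma(19, 8)
obs 4: x=0 → posterior Gamma(19, 9)
obs 5: x=4 → posterior Gamma(23, 10)
obs 6: x=2 → posterior Gamma(25, 11)
obs 7: x=6 → posterior Gamma(31, 12)
obs 8: x=5 → posterior Gamma(36, 13)
obs 9: x=2 → posterior Gamma(38, 14)
obs 10: x=1 → posterior Gamma(39, 15)
obs 11: x=6 → posterior Gamma(45, 16)
obs 12: x=6 → posterior Gamma(51, 17)
obs 13: x=0 → posterior Gamma(51, 18)
obs 14: x=2 → posterior Gamma(53, 19)

alpha=53, beta=19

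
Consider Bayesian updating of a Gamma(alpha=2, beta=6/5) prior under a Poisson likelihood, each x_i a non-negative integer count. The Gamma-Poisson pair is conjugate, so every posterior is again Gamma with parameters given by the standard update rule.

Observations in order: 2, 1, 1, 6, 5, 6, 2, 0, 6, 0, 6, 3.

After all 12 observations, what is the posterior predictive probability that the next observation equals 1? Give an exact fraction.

obs 1: x=2 → posterior Gamma(4, 11/5)
obs 2: x=1 → posterior Gamma(5, 16/5)
obs 3: x=1 → posterior Gamma(6, 21/5)
obs 4: x=6 → posterior Gamma(12, 26/5)
obs 5: x=5 → posterior Gamma(17, 31/5)
obs 6: x=6 → posterior Gamma(23, 36/5)
obs 7: x=2 → posterior Gamma(25, 41/5)
obs 8: x=0 → posterior Gamma(25, 46/5)
obs 9: x=6 → posterior Gamma(31, 51/5)
obs 10: x=0 → posterior Gamma(31, 56/5)
obs 11: x=6 → posterior Gamma(37, 61/5)
obs 12: x=3 → posterior Gamma(40, 66/5)

1210005703279449796392144478107580529358164185226178937056698679065522995200/7972459055246027224229431412067379495413409686199784603977324190333883700871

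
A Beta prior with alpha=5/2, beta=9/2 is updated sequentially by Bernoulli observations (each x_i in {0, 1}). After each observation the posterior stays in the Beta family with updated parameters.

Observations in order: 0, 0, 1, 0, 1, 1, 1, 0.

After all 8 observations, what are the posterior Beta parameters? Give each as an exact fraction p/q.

alpha=13/2, beta=17/2

obs 1: x=0 → posterior Beta(5/2, 11/2)
obs 2: x=0 → posterior Beta(5/2, 13/2)
obs 3: x=1 → posterior Beta(7/2, 13/2)
obs 4: x=0 → posterior Beta(7/2, 15/2)
obs 5: x=1 → posterior Beta(9/2, 15/2)
obs 6: x=1 → posterior Beta(11/2, 15/2)
obs 7: x=1 → posterior Beta(13/2, 15/2)
obs 8: x=0 → posterior Beta(13/2, 17/2)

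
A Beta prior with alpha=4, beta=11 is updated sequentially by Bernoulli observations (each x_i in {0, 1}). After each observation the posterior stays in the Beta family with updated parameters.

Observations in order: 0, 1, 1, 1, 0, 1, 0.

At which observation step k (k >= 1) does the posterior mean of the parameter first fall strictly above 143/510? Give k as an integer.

k = 2

obs 1: x=0 → posterior Beta(4, 12)
obs 2: x=1 → posterior Beta(5, 12)
obs 3: x=1 → posterior Beta(6, 12)
obs 4: x=1 → posterior Beta(7, 12)
obs 5: x=0 → posterior Beta(7, 13)
obs 6: x=1 → posterior Beta(8, 13)
obs 7: x=0 → posterior Beta(8, 14)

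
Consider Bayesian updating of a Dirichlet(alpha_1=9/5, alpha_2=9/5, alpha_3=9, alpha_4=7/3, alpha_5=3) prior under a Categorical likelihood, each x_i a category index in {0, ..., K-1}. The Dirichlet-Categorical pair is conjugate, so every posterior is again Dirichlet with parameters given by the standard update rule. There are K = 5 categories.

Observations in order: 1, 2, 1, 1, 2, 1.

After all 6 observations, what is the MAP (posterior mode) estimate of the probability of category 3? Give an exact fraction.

obs 1: x=1 → posterior Dirichlet(9/5, 14/5, 9, 7/3, 3)
obs 2: x=2 → posterior Dirichlet(9/5, 14/5, 10, 7/3, 3)
obs 3: x=1 → posterior Dirichlet(9/5, 19/5, 10, 7/3, 3)
obs 4: x=1 → posterior Dirichlet(9/5, 24/5, 10, 7/3, 3)
obs 5: x=2 → posterior Dirichlet(9/5, 24/5, 11, 7/3, 3)
obs 6: x=1 → posterior Dirichlet(9/5, 29/5, 11, 7/3, 3)

5/71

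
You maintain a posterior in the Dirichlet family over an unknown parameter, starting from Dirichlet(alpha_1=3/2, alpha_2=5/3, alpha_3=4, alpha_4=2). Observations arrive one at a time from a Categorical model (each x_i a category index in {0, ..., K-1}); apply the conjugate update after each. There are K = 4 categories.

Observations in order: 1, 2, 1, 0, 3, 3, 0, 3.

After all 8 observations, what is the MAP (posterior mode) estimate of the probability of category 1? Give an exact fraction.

16/79

obs 1: x=1 → posterior Dirichlet(3/2, 8/3, 4, 2)
obs 2: x=2 → posterior Dirichlet(3/2, 8/3, 5, 2)
obs 3: x=1 → posterior Dirichlet(3/2, 11/3, 5, 2)
obs 4: x=0 → posterior Dirichlet(5/2, 11/3, 5, 2)
obs 5: x=3 → posterior Dirichlet(5/2, 11/3, 5, 3)
obs 6: x=3 → posterior Dirichlet(5/2, 11/3, 5, 4)
obs 7: x=0 → posterior Dirichlet(7/2, 11/3, 5, 4)
obs 8: x=3 → posterior Dirichlet(7/2, 11/3, 5, 5)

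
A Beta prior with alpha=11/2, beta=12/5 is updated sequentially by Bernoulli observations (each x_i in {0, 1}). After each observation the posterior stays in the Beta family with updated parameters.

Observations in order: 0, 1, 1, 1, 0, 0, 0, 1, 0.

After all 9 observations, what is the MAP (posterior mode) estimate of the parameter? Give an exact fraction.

85/149

obs 1: x=0 → posterior Beta(11/2, 17/5)
obs 2: x=1 → posterior Beta(13/2, 17/5)
obs 3: x=1 → posterior Beta(15/2, 17/5)
obs 4: x=1 → posterior Beta(17/2, 17/5)
obs 5: x=0 → posterior Beta(17/2, 22/5)
obs 6: x=0 → posterior Beta(17/2, 27/5)
obs 7: x=0 → posterior Beta(17/2, 32/5)
obs 8: x=1 → posterior Beta(19/2, 32/5)
obs 9: x=0 → posterior Beta(19/2, 37/5)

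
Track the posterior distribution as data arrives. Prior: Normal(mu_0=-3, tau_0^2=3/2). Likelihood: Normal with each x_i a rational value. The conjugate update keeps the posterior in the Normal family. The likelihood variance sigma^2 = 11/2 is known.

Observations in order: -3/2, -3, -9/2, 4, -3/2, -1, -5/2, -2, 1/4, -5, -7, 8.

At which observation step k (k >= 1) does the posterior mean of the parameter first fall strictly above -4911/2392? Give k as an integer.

obs 1: x=-3/2 → posterior Normal(-75/28, 33/28)
obs 2: x=-3 → posterior Normal(-93/34, 33/34)
obs 3: x=-9/2 → posterior Normal(-3, 33/40)
obs 4: x=4 → posterior Normal(-48/23, 33/46)
obs 5: x=-3/2 → posterior Normal(-105/52, 33/52)
obs 6: x=-1 → posterior Normal(-111/58, 33/58)
obs 7: x=-5/2 → posterior Normal(-63/32, 33/64)
obs 8: x=-2 → posterior Normal(-69/35, 33/70)
obs 9: x=1/4 → posterior Normal(-273/152, 33/76)
obs 10: x=-5 → posterior Normal(-333/164, 33/82)
obs 11: x=-7 → posterior Normal(-417/176, 3/8)
obs 12: x=8 → posterior Normal(-321/188, 33/94)

k = 5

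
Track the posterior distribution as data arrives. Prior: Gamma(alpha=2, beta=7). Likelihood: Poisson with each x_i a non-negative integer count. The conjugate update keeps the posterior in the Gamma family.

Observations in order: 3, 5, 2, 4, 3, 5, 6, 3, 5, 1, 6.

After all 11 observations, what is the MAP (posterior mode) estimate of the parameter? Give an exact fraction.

22/9

obs 1: x=3 → posterior Gamma(5, 8)
obs 2: x=5 → posterior Gamma(10, 9)
obs 3: x=2 → posterior Gamma(12, 10)
obs 4: x=4 → posterior Gamma(16, 11)
obs 5: x=3 → posterior Gamma(19, 12)
obs 6: x=5 → posterior Gamma(24, 13)
obs 7: x=6 → posterior Gamma(30, 14)
obs 8: x=3 → posterior Gamma(33, 15)
obs 9: x=5 → posterior Gamma(38, 16)
obs 10: x=1 → posterior Gamma(39, 17)
obs 11: x=6 → posterior Gamma(45, 18)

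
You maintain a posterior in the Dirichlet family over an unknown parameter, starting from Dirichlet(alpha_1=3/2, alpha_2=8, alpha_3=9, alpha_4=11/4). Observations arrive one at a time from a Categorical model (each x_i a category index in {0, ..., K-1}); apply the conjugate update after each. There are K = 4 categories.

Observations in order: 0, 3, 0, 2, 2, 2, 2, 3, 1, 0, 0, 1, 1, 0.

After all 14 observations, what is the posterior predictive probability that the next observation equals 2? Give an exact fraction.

obs 1: x=0 → posterior Dirichlet(5/2, 8, 9, 11/4)
obs 2: x=3 → posterior Dirichlet(5/2, 8, 9, 15/4)
obs 3: x=0 → posterior Dirichlet(7/2, 8, 9, 15/4)
obs 4: x=2 → posterior Dirichlet(7/2, 8, 10, 15/4)
obs 5: x=2 → posterior Dirichlet(7/2, 8, 11, 15/4)
obs 6: x=2 → posterior Dirichlet(7/2, 8, 12, 15/4)
obs 7: x=2 → posterior Dirichlet(7/2, 8, 13, 15/4)
obs 8: x=3 → posterior Dirichlet(7/2, 8, 13, 19/4)
obs 9: x=1 → posterior Dirichlet(7/2, 9, 13, 19/4)
obs 10: x=0 → posterior Dirichlet(9/2, 9, 13, 19/4)
obs 11: x=0 → posterior Dirichlet(11/2, 9, 13, 19/4)
obs 12: x=1 → posterior Dirichlet(11/2, 10, 13, 19/4)
obs 13: x=1 → posterior Dirichlet(11/2, 11, 13, 19/4)
obs 14: x=0 → posterior Dirichlet(13/2, 11, 13, 19/4)

52/141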